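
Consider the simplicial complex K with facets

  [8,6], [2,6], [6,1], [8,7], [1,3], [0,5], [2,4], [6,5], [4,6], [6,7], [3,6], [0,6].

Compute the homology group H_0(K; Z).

Take the total order 0 < 1 < 2 < 3 < 4 < 5 < 6 < 7 < 8 on the vertex set. Then K (dimension 1) consists of the simplices:

  0-simplices (9): [0], [1], [2], [3], [4], [5], [6], [7], [8]
  1-simplices (12): [0,5], [0,6], [1,3], [1,6], [2,4], [2,6], [3,6], [4,6], [5,6], [6,7], [6,8], [7,8]

giving chain groups C_0 ≅ Z^9, C_1 ≅ Z^12.

The boundary map ∂_1: C_1 → C_0 is given by ∂[p,q] = [q] − [p]. For instance
  ∂[2,4] = [4] − [2].
This gives a 9×12 integer matrix of rank 8; reducing to Smith normal form yields diagonal entries (1,1,1,1,1,1,1,1).

From H_k ≅ ker(∂_k) / im(∂_{k+1}) we obtain:

  H_0: rank C_0 − rank ∂_1 = 9 − 8 = 1, and the invariant factors of ∂_1 are all 1, so H_0 ≅ Z.

H_0 = Z.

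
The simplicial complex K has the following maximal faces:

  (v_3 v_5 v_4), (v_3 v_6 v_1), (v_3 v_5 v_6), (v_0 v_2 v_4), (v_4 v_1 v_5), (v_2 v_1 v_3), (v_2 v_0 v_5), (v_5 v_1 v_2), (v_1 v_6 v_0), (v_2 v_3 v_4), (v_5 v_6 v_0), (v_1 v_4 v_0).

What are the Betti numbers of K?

b_0 = 1, b_1 = 0, b_2 = 0.

Order the vertices as v_0 < v_1 < v_2 < v_3 < v_4 < v_5 < v_6. Listing each simplex with vertices in this order, K has dimension 2 with simplices:

  0-simplices (7): [v_0], [v_1], [v_2], [v_3], [v_4], [v_5], [v_6]
  1-simplices (18): (18 of them)
  2-simplices (12): (12 of them)

Hence C_0 ≅ Z^7, C_1 ≅ Z^18, C_2 ≅ Z^12.

Boundary ∂_1: C_1 → C_0 sends each edge [p,q] (with p < q) to q − p.
This gives a 7×18 integer matrix of rank 6; reducing to Smith normal form yields diagonal entries (1,1,1,1,1,1).

The boundary map ∂_2: C_2 → C_1 maps a triangle to the signed sum of its edges. For instance
  ∂[v_1,v_4,v_5] = [v_4,v_5] − [v_1,v_5] + [v_1,v_4],
  ∂[v_0,v_1,v_6] = [v_1,v_6] − [v_0,v_6] + [v_0,v_1].
This gives a 18×12 integer matrix of rank 12; reducing to Smith normal form yields diagonal entries (1,1,1,1,1,1,1,1,1,1,1,2).

Computing H_k = (kernel of ∂_k) / (image of ∂_{k+1}):

  H_0: rank C_0 − rank ∂_1 = 7 − 6 = 1, and the invariant factors of ∂_1 are all 1, so H_0 ≅ Z.
  H_1: rank ker ∂_1 − rank ∂_2 = (18 − 6) − 12 = 0, and ∂_2 has invariant factor 2 > 1, so H_1 ≅ Z_2.
  H_2: rank ker ∂_2 − rank ∂_3 = (12 − 12) − 0 = 0, and there is no ∂_3, so H_2 ≅ 0.

As a check, the Euler characteristic is 7 − 18 + 12 = 1, which agrees with 1 − 0 + 0 = 1.

Hence the Betti numbers are b_0 = 1, b_1 = 0, b_2 = 0.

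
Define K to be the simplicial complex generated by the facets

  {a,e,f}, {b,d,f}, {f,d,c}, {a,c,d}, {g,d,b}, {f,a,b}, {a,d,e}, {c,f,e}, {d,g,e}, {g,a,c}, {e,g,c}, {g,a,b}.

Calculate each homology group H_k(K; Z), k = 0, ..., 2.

H_0 = Z,  H_1 = Z/2,  H_2 = 0.

K has 7 vertices, 18 edges, 12 triangles.
rank ∂_0 = 0, rank ∂_1 = 6 ⇒ b_0 = 7 − 0 − 6 = 1; all invariant factors of ∂_1 are 1 so no torsion. So H_0 = Z.
rank ∂_1 = 6, rank ∂_2 = 12 ⇒ b_1 = 18 − 6 − 12 = 0; ∂_2 has invariant factor(s) [2] giving torsion. So H_1 = Z/2.
rank ∂_2 = 12, rank ∂_3 = 0 ⇒ b_2 = 12 − 12 − 0 = 0. So H_2 = 0.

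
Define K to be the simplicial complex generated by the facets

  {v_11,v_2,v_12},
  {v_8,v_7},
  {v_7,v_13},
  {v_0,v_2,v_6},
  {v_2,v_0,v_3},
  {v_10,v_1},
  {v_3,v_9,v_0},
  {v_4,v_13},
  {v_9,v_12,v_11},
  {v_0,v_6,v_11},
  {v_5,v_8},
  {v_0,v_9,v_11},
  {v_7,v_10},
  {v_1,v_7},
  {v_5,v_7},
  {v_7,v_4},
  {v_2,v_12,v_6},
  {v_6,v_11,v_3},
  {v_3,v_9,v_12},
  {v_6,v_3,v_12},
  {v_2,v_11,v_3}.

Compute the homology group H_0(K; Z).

Fix the vertex order v_0 < v_1 < v_2 < v_3 < v_4 < v_5 < v_6 < v_7 < v_8 < v_9 < v_10 < v_11 < v_12 < v_13 and write every simplex with vertices in increasing order. Then dim K = 2 and the simplices of K are:

  0-simplices (14): [v_0], [v_1], [v_2], [v_3], [v_4], [v_5], [v_6], [v_7], [v_8], [v_9], [v_10], [v_11], [v_12], [v_13]
  1-simplices (27): (27 of them)
  2-simplices (12): (12 of them)

Hence C_0 ≅ Z^14, C_1 ≅ Z^27, C_2 ≅ Z^12.

∂_1: C_1 → C_0 sends each edge [p,q] (with p < q) to q − p. For instance
  ∂[v_2,v_11] = [v_11] − [v_2].
The resulting 14×27 matrix has rank 12, and its Smith normal form has invariant factors (1,1,1,1,1,1,1,1,1,1,1,1).

Boundary ∂_2: C_2 → C_1 maps a triangle to the signed sum of its edges. For instance
  ∂[v_0,v_2,v_6] = [v_2,v_6] − [v_0,v_6] + [v_0,v_2],
  ∂[v_2,v_3,v_11] = [v_3,v_11] − [v_2,v_11] + [v_2,v_3].
The 27×12 boundary matrix has rank 12 and Smith normal form diag(1,1,1,1,1,1,1,1,1,1,1,2).

Computing H_k = (kernel of ∂_k) / (image of ∂_{k+1}):

  H_0: rank C_0 − rank ∂_1 = 14 − 12 = 2, and the invariant factors of ∂_1 are all 1, so H_0 = Z^2.

(K is a triangulation of the disjoint union of a wedge of 3 circles and the real projective plane RP^2.)

H_0 = Z^2.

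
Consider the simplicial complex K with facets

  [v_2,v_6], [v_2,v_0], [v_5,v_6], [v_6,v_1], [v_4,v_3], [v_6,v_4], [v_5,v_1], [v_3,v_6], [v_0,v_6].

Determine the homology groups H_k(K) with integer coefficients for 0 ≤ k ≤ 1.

Take the total order v_0 < v_1 < v_2 < v_3 < v_4 < v_5 < v_6 on the vertex set. Then K (dimension 1) consists of the simplices:

  0-simplices (7): [v_0], [v_1], [v_2], [v_3], [v_4], [v_5], [v_6]
  1-simplices (9): [v_0,v_2], [v_0,v_6], [v_1,v_5], [v_1,v_6], [v_2,v_6], [v_3,v_4], [v_3,v_6], [v_4,v_6], [v_5,v_6]

so the chain groups are C_0 ≅ Z^7, C_1 ≅ Z^9.

The boundary map ∂_1: C_1 → C_0 is given by ∂[p,q] = [q] − [p].
The 7×9 boundary matrix has rank 6 and Smith normal form diag(1,1,1,1,1,1).

Reading off H_k = ker ∂_k / im ∂_{k+1}:

  H_0: rank C_0 − rank ∂_1 = 7 − 6 = 1, and the invariant factors of ∂_1 are all 1, so H_0 = Z.
  H_1: rank ker ∂_1 − rank ∂_2 = (9 − 6) − 0 = 3, and there is no ∂_2, so H_1 = Z^3.

As a check, the Euler characteristic is 7 − 9 = -2, which agrees with 1 − 3 = -2.
(K is a triangulation of a wedge of 3 circles.)

H_0 = Z,  H_1 = Z^3.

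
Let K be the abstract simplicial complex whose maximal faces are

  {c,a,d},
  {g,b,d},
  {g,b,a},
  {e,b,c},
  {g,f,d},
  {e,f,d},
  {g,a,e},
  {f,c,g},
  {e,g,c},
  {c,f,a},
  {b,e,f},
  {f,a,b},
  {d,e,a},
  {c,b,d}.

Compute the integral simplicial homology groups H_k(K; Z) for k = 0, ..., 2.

K has 7 vertices, 21 edges, 14 triangles.
rank ∂_0 = 0, rank ∂_1 = 6 ⇒ b_0 = 7 − 0 − 6 = 1; all invariant factors of ∂_1 are 1 so no torsion. So H_0 ≅ Z.
rank ∂_1 = 6, rank ∂_2 = 13 ⇒ b_1 = 21 − 6 − 13 = 2; all invariant factors of ∂_2 are 1 so no torsion. So H_1 ≅ Z^2.
rank ∂_2 = 13, rank ∂_3 = 0 ⇒ b_2 = 14 − 13 − 0 = 1. So H_2 ≅ Z.

H_0 ≅ Z,  H_1 ≅ Z^2,  H_2 ≅ Z.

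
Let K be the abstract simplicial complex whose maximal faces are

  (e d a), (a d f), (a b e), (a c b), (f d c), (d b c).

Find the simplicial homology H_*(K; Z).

Order the vertices as a < b < c < d < e < f. Listing each simplex with vertices in this order, K has dimension 2 with simplices:

  0-simplices (6): a, b, c, d, e, f
  1-simplices (12): ab, ac, ad, ae, af, bc, bd, be, cd, cf, de, df
  2-simplices (6): abc, abe, ade, adf, bcd, cdf

Hence C_0 ≅ Z^6, C_1 ≅ Z^12, C_2 ≅ Z^6.

Boundary ∂_1: C_1 → C_0 sends each edge [p,q] (with p < q) to q − p.
As a 6×12 matrix over Z this has rank 5, with invariant factors (1,1,1,1,1).

The boundary map ∂_2: C_2 → C_1 acts by ∂[p,q,r] = [q,r] − [p,r] + [p,q]. For instance
  ∂bcd = cd − bd + bc,
  ∂abe = be − ae + ab.
As a 12×6 matrix over Z this has rank 6, with invariant factors (1,1,1,1,1,1).

Now H_k = ker ∂_k / im ∂_{k+1}, so:

  H_0: rank C_0 − rank ∂_1 = 6 − 5 = 1, and the invariant factors of ∂_1 are all 1, so H_0 ≅ Z.
  H_1: rank ker ∂_1 − rank ∂_2 = (12 − 5) − 6 = 1, and the invariant factors of ∂_2 are all 1, so H_1 ≅ Z.
  H_2: rank ker ∂_2 − rank ∂_3 = (6 − 6) − 0 = 0, and there is no ∂_3, so H_2 ≅ 0.

H_0 = Z,  H_1 = Z,  H_2 = 0.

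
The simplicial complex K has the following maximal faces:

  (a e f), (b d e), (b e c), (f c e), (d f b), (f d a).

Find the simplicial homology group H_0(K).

H_0 = Z.

K has 6 vertices, 12 edges, 6 triangles.
rank ∂_0 = 0, rank ∂_1 = 5 ⇒ b_0 = 6 − 0 − 5 = 1; all invariant factors of ∂_1 are 1 so no torsion. So H_0 ≅ Z.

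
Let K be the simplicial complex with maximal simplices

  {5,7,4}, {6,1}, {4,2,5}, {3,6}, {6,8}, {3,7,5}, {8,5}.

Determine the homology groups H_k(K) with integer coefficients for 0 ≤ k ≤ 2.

We work with the vertex ordering 1 < 2 < 3 < 4 < 5 < 6 < 7 < 8. The simplices of K, each written with vertices in increasing order, are:

  0-simplices (8): [1], [2], [3], [4], [5], [6], [7], [8]
  1-simplices (11): [1,6], [2,4], [2,5], [3,5], [3,6], [3,7], [4,5], [4,7], [5,7], [5,8], [6,8]
  2-simplices (3): [2,4,5], [3,5,7], [4,5,7]

so the chain groups are C_0 ≅ Z^8, C_1 ≅ Z^11, C_2 ≅ Z^3.

Boundary ∂_1: C_1 → C_0 is given by ∂[p,q] = [q] − [p].
This gives a 8×11 integer matrix of rank 7; reducing to Smith normal form yields diagonal entries (1,1,1,1,1,1,1).

The boundary map ∂_2: C_2 → C_1 acts by ∂[p,q,r] = [q,r] − [p,r] + [p,q]. For instance
  ∂[2,4,5] = [4,5] − [2,5] + [2,4],
  ∂[3,5,7] = [5,7] − [3,7] + [3,5].
This gives a 11×3 integer matrix of rank 3; reducing to Smith normal form yields diagonal entries (1,1,1).

From H_k ≅ ker(∂_k) / im(∂_{k+1}) we obtain:

  H_0: rank C_0 − rank ∂_1 = 8 − 7 = 1, and the invariant factors of ∂_1 are all 1, so H_0 ≅ Z.
  H_1: rank ker ∂_1 − rank ∂_2 = (11 − 7) − 3 = 1, and the invariant factors of ∂_2 are all 1, so H_1 ≅ Z.
  H_2: rank ker ∂_2 − rank ∂_3 = (3 − 3) − 0 = 0, and there is no ∂_3, so H_2 ≅ 0.

H_0 ≅ Z,  H_1 ≅ Z,  H_2 = 0.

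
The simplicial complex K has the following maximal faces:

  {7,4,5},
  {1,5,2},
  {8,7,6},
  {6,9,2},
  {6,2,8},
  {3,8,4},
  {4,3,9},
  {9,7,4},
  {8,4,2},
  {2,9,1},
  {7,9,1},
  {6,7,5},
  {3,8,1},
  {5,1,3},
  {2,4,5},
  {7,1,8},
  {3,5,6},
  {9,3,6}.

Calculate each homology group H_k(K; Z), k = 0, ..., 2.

We work with the vertex ordering 1 < 2 < 3 < 4 < 5 < 6 < 7 < 8 < 9. The simplices of K, each written with vertices in increasing order, are:

  0-simplices (9): [1], [2], [3], [4], [5], [6], [7], [8], [9]
  1-simplices (27): (27 of them)
  2-simplices (18): [1,2,5], [1,2,9], [1,3,5], [1,3,8], [1,7,8], [1,7,9], [2,4,5], [2,4,8], [2,6,8], [2,6,9], [3,4,8], [3,4,9], [3,5,6], [3,6,9], [4,5,7], [4,7,9], [5,6,7], [6,7,8]

so the chain groups are C_0 ≅ Z^9, C_1 ≅ Z^27, C_2 ≅ Z^18.

The boundary map ∂_1: C_1 → C_0 is given by ∂[p,q] = [q] − [p]. For instance
  ∂[6,9] = [9] − [6].
The resulting 9×27 matrix has rank 8, and its Smith normal form has invariant factors (1,1,1,1,1,1,1,1).

Boundary ∂_2: C_2 → C_1 acts by ∂[p,q,r] = [q,r] − [p,r] + [p,q]. For instance
  ∂[2,4,8] = [4,8] − [2,8] + [2,4],
  ∂[1,7,9] = [7,9] − [1,9] + [1,7].
The 27×18 boundary matrix has rank 17 and Smith normal form diag(1,1,1,1,1,1,1,1,1,1,1,1,1,1,1,1,1).

Computing H_k = (kernel of ∂_k) / (image of ∂_{k+1}):

  H_0: rank C_0 − rank ∂_1 = 9 − 8 = 1, and the invariant factors of ∂_1 are all 1, so H_0 ≅ Z.
  H_1: rank ker ∂_1 − rank ∂_2 = (27 − 8) − 17 = 2, and the invariant factors of ∂_2 are all 1, so H_1 ≅ Z^2.
  H_2: rank ker ∂_2 − rank ∂_3 = (18 − 17) − 0 = 1, and there is no ∂_3, so H_2 ≅ Z.

H_0 ≅ Z,  H_1 ≅ Z^2,  H_2 ≅ Z.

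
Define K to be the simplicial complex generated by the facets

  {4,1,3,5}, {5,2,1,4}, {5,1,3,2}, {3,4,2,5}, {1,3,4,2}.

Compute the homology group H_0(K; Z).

H_0 = Z.

Fix the vertex order 1 < 2 < 3 < 4 < 5 and write every simplex with vertices in increasing order. Then dim K = 3 and the simplices of K are:

  0-simplices (5): [1], [2], [3], [4], [5]
  1-simplices (10): [1,2], [1,3], [1,4], [1,5], [2,3], [2,4], [2,5], [3,4], [3,5], [4,5]
  2-simplices (10): [1,2,3], [1,2,4], [1,2,5], [1,3,4], [1,3,5], [1,4,5], [2,3,4], [2,3,5], [2,4,5], [3,4,5]
  3-simplices (5): [1,2,3,4], [1,2,3,5], [1,2,4,5], [1,3,4,5], [2,3,4,5]

giving chain groups C_0 ≅ Z^5, C_1 ≅ Z^10, C_2 ≅ Z^10, C_3 ≅ Z^5.

The boundary map ∂_1: C_1 → C_0 is given by ∂[p,q] = [q] − [p].
The 5×10 boundary matrix has rank 4 and Smith normal form diag(1,1,1,1).

The boundary map ∂_2: C_2 → C_1 acts by ∂[p,q,r] = [q,r] − [p,r] + [p,q]. For instance
  ∂[2,4,5] = [4,5] − [2,5] + [2,4],
  ∂[1,2,5] = [2,5] − [1,5] + [1,2].
As a 10×10 matrix over Z this has rank 6, with invariant factors (1,1,1,1,1,1).

Boundary ∂_3: C_3 → C_2 sends each 3-simplex σ to the alternating sum Σ_i (−1)^i (σ with its i-th vertex removed). For instance
  ∂[1,3,4,5] = [3,4,5] − [1,4,5] + [1,3,5] − [1,3,4],
  ∂[2,3,4,5] = [3,4,5] − [2,4,5] + [2,3,5] − [2,3,4].
As a 10×5 matrix over Z this has rank 4, with invariant factors (1,1,1,1).

From H_k ≅ ker(∂_k) / im(∂_{k+1}) we obtain:

  H_0: rank C_0 − rank ∂_1 = 5 − 4 = 1, and the invariant factors of ∂_1 are all 1, so H_0 = Z.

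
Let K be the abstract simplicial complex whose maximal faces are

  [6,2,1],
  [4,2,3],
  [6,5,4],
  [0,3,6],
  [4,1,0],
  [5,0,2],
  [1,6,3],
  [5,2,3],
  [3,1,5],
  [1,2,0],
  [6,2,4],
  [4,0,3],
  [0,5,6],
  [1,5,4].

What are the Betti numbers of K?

b_0 = 1, b_1 = 2, b_2 = 1.

Fix the vertex order 0 < 1 < 2 < 3 < 4 < 5 < 6 and write every simplex with vertices in increasing order. Then dim K = 2 and the simplices of K are:

  0-simplices (7): [0], [1], [2], [3], [4], [5], [6]
  1-simplices (21): [0,1], [0,2], [0,3], [0,4], [0,5], [0,6], [1,2], [1,3], [1,4], [1,5], [1,6], [2,3], [2,4], [2,5], [2,6], [3,4], [3,5], [3,6], [4,5], [4,6], [5,6]
  2-simplices (14): [0,1,2], [0,1,4], [0,2,5], [0,3,4], [0,3,6], [0,5,6], [1,2,6], [1,3,5], [1,3,6], [1,4,5], [2,3,4], [2,3,5], [2,4,6], [4,5,6]

giving chain groups C_0 ≅ Z^7, C_1 ≅ Z^21, C_2 ≅ Z^14.

The boundary map ∂_1: C_1 → C_0 sends each edge [p,q] (with p < q) to q − p.
The 7×21 boundary matrix has rank 6 and Smith normal form diag(1,1,1,1,1,1).

∂_2: C_2 → C_1 maps a triangle to the signed sum of its edges. For instance
  ∂[1,2,6] = [2,6] − [1,6] + [1,2],
  ∂[1,3,5] = [3,5] − [1,5] + [1,3].
The 21×14 boundary matrix has rank 13 and Smith normal form diag(1,1,1,1,1,1,1,1,1,1,1,1,1).

Computing H_k = (kernel of ∂_k) / (image of ∂_{k+1}):

  H_0: rank C_0 − rank ∂_1 = 7 − 6 = 1, and the invariant factors of ∂_1 are all 1, so H_0 = Z.
  H_1: rank ker ∂_1 − rank ∂_2 = (21 − 6) − 13 = 2, and the invariant factors of ∂_2 are all 1, so H_1 = Z^2.
  H_2: rank ker ∂_2 − rank ∂_3 = (14 − 13) − 0 = 1, and there is no ∂_3, so H_2 = Z.

(K is a triangulation of the torus T^2.)

Hence the Betti numbers are b_0 = 1, b_1 = 2, b_2 = 1.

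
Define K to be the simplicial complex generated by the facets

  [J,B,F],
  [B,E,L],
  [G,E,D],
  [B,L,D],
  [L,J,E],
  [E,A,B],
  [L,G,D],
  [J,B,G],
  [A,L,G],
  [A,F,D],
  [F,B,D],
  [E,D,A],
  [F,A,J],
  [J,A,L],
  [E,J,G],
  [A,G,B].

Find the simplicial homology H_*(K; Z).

H_0 = Z,  H_1 = Z^2,  H_2 = Z.

Order the vertices as A < B < D < E < F < G < J < L. Listing each simplex with vertices in this order, K has dimension 2 with simplices:

  0-simplices (8): A, B, D, E, F, G, J, L
  1-simplices (24): AB, AD, AE, AF, AG, AJ, AL, BD, BE, BF, BG, BJ, BL, DE, DF, DG, DL, EG, EJ, EL, FJ, GJ, GL, JL
  2-simplices (16): ABE, ABG, ADE, ADF, AFJ, AGL, AJL, BDF, BDL, BEL, BFJ, BGJ, DEG, DGL, EGJ, EJL

giving chain groups C_0 ≅ Z^8, C_1 ≅ Z^24, C_2 ≅ Z^16.

∂_1: C_1 → C_0 sends each edge [p,q] (with p < q) to q − p. For instance
  ∂FJ = J − F.
As a 8×24 matrix over Z this has rank 7, with invariant factors (1,1,1,1,1,1,1).

The boundary map ∂_2: C_2 → C_1 sends each 2-simplex [p,q,r] to [q,r] − [p,r] + [p,q]. For instance
  ∂EJL = JL − EL + EJ,
  ∂AGL = GL − AL + AG.
The 24×16 boundary matrix has rank 15 and Smith normal form diag(1,1,1,1,1,1,1,1,1,1,1,1,1,1,1).

From H_k ≅ ker(∂_k) / im(∂_{k+1}) we obtain:

  H_0: rank C_0 − rank ∂_1 = 8 − 7 = 1, and the invariant factors of ∂_1 are all 1, so H_0 ≅ Z.
  H_1: rank ker ∂_1 − rank ∂_2 = (24 − 7) − 15 = 2, and the invariant factors of ∂_2 are all 1, so H_1 ≅ Z^2.
  H_2: rank ker ∂_2 − rank ∂_3 = (16 − 15) − 0 = 1, and there is no ∂_3, so H_2 ≅ Z.

(K is a triangulation of the torus T^2.)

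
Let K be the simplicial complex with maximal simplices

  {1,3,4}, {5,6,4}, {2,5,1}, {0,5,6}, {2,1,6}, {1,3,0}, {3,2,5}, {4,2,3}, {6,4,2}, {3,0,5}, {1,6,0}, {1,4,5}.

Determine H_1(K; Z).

H_1 ≅ Z/2Z.

Order the vertices as 0 < 1 < 2 < 3 < 4 < 5 < 6. Listing each simplex with vertices in this order, K has dimension 2 with simplices:

  0-simplices (7): [0], [1], [2], [3], [4], [5], [6]
  1-simplices (18): [0,1], [0,3], [0,5], [0,6], [1,2], [1,3], [1,4], [1,5], [1,6], [2,3], [2,4], [2,5], [2,6], [3,4], [3,5], [4,5], [4,6], [5,6]
  2-simplices (12): [0,1,3], [0,1,6], [0,3,5], [0,5,6], [1,2,5], [1,2,6], [1,3,4], [1,4,5], [2,3,4], [2,3,5], [2,4,6], [4,5,6]

giving chain groups C_0 ≅ Z^7, C_1 ≅ Z^18, C_2 ≅ Z^12.

Boundary ∂_1: C_1 → C_0 sends each edge [p,q] (with p < q) to q − p. For instance
  ∂[1,4] = [4] − [1].
The 7×18 boundary matrix has rank 6 and Smith normal form diag(1,1,1,1,1,1).

∂_2: C_2 → C_1 maps a triangle to the signed sum of its edges. For instance
  ∂[0,1,6] = [1,6] − [0,6] + [0,1],
  ∂[0,5,6] = [5,6] − [0,6] + [0,5].
This gives a 18×12 integer matrix of rank 12; reducing to Smith normal form yields diagonal entries (1,1,1,1,1,1,1,1,1,1,1,2).

From H_k ≅ ker(∂_k) / im(∂_{k+1}) we obtain:

  H_1: rank ker ∂_1 − rank ∂_2 = (18 − 6) − 12 = 0, and ∂_2 has invariant factor 2 > 1, so H_1 ≅ Z/2Z.

(K is a triangulation of the real projective plane RP^2.)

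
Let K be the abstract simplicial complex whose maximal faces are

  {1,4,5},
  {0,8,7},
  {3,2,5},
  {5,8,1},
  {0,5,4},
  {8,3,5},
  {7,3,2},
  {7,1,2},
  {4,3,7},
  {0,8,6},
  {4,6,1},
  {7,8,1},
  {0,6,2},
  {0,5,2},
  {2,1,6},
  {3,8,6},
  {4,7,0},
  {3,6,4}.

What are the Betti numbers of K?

b_0 = 1, b_1 = 2, b_2 = 1.

Take the total order 0 < 1 < 2 < 3 < 4 < 5 < 6 < 7 < 8 on the vertex set. Then K (dimension 2) consists of the simplices:

  0-simplices (9): [0], [1], [2], [3], [4], [5], [6], [7], [8]
  1-simplices (27): (27 of them)
  2-simplices (18): [0,2,5], [0,2,6], [0,4,5], [0,4,7], [0,6,8], [0,7,8], [1,2,6], [1,2,7], [1,4,5], [1,4,6], [1,5,8], [1,7,8], [2,3,5], [2,3,7], [3,4,6], [3,4,7], [3,5,8], [3,6,8]

Hence C_0 ≅ Z^9, C_1 ≅ Z^27, C_2 ≅ Z^18.

The boundary map ∂_1: C_1 → C_0 maps an edge to its endpoints' difference, ∂[p,q] = q − p. For instance
  ∂[3,7] = [7] − [3].
This gives a 9×27 integer matrix of rank 8; reducing to Smith normal form yields diagonal entries (1,1,1,1,1,1,1,1).

The boundary map ∂_2: C_2 → C_1 maps a triangle to the signed sum of its edges. For instance
  ∂[1,4,5] = [4,5] − [1,5] + [1,4],
  ∂[3,6,8] = [6,8] − [3,8] + [3,6].
As a 27×18 matrix over Z this has rank 17, with invariant factors (1,1,1,1,1,1,1,1,1,1,1,1,1,1,1,1,1).

From H_k ≅ ker(∂_k) / im(∂_{k+1}) we obtain:

  H_0: rank C_0 − rank ∂_1 = 9 − 8 = 1, and the invariant factors of ∂_1 are all 1, so H_0 = Z.
  H_1: rank ker ∂_1 − rank ∂_2 = (27 − 8) − 17 = 2, and the invariant factors of ∂_2 are all 1, so H_1 = Z^2.
  H_2: rank ker ∂_2 − rank ∂_3 = (18 − 17) − 0 = 1, and there is no ∂_3, so H_2 = Z.

Hence the Betti numbers are b_0 = 1, b_1 = 2, b_2 = 1.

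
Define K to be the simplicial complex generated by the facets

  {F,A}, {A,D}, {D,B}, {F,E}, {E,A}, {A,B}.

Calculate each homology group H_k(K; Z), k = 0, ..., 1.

Take the total order A < B < D < E < F on the vertex set. Then K (dimension 1) consists of the simplices:

  0-simplices (5): A, B, D, E, F
  1-simplices (6): AB, AD, AE, AF, BD, EF

giving chain groups C_0 ≅ Z^5, C_1 ≅ Z^6.

The boundary map ∂_1: C_1 → C_0 is given by ∂[p,q] = [q] − [p]. For instance
  ∂AF = F − A.
This gives a 5×6 integer matrix of rank 4; reducing to Smith normal form yields diagonal entries (1,1,1,1).

From H_k ≅ ker(∂_k) / im(∂_{k+1}) we obtain:

  H_0: rank C_0 − rank ∂_1 = 5 − 4 = 1, and the invariant factors of ∂_1 are all 1, so H_0 = Z.
  H_1: rank ker ∂_1 − rank ∂_2 = (6 − 4) − 0 = 2, and there is no ∂_2, so H_1 = Z^2.

As a check, the Euler characteristic is 5 − 6 = -1, which agrees with 1 − 2 = -1.
(K is a triangulation of a wedge of 2 circles.)

H_0 = Z,  H_1 = Z^2.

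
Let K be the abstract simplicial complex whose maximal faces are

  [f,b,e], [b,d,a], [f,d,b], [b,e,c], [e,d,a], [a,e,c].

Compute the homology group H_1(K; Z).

Order the vertices as a < b < c < d < e < f. Listing each simplex with vertices in this order, K has dimension 2 with simplices:

  0-simplices (6): a, b, c, d, e, f
  1-simplices (12): ab, ac, ad, ae, bc, bd, be, bf, ce, de, df, ef
  2-simplices (6): abd, ace, ade, bce, bdf, bef

giving chain groups C_0 ≅ Z^6, C_1 ≅ Z^12, C_2 ≅ Z^6.

The boundary map ∂_1: C_1 → C_0 sends each edge [p,q] (with p < q) to q − p.
As a 6×12 matrix over Z this has rank 5, with invariant factors (1,1,1,1,1).

∂_2: C_2 → C_1 sends each 2-simplex [p,q,r] to [q,r] − [p,r] + [p,q]. For instance
  ∂bdf = df − bf + bd,
  ∂ace = ce − ae + ac.
This gives a 12×6 integer matrix of rank 6; reducing to Smith normal form yields diagonal entries (1,1,1,1,1,1).

Reading off H_k = ker ∂_k / im ∂_{k+1}:

  H_1: rank ker ∂_1 − rank ∂_2 = (12 − 5) − 6 = 1, and the invariant factors of ∂_2 are all 1, so H_1 = Z.

H_1 ≅ Z.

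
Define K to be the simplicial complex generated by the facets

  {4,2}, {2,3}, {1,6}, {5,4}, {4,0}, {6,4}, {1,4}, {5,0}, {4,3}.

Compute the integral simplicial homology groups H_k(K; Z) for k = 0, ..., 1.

We work with the vertex ordering 0 < 1 < 2 < 3 < 4 < 5 < 6. The simplices of K, each written with vertices in increasing order, are:

  0-simplices (7): [0], [1], [2], [3], [4], [5], [6]
  1-simplices (9): [0,4], [0,5], [1,4], [1,6], [2,3], [2,4], [3,4], [4,5], [4,6]

so the chain groups are C_0 ≅ Z^7, C_1 ≅ Z^9.

Boundary ∂_1: C_1 → C_0 is given by ∂[p,q] = [q] − [p].
As a 7×9 matrix over Z this has rank 6, with invariant factors (1,1,1,1,1,1).

Reading off H_k = ker ∂_k / im ∂_{k+1}:

  H_0: rank C_0 − rank ∂_1 = 7 − 6 = 1, and the invariant factors of ∂_1 are all 1, so H_0 = Z.
  H_1: rank ker ∂_1 − rank ∂_2 = (9 − 6) − 0 = 3, and there is no ∂_2, so H_1 = Z^3.

(K is a triangulation of a wedge of 3 circles.)

H_0 = Z,  H_1 = Z^3.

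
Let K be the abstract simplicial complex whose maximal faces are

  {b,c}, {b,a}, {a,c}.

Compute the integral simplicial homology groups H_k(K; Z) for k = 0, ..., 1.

H_0 ≅ Z,  H_1 ≅ Z.

We work with the vertex ordering a < b < c. The simplices of K, each written with vertices in increasing order, are:

  0-simplices (3): a, b, c
  1-simplices (3): ab, ac, bc

giving chain groups C_0 ≅ Z^3, C_1 ≅ Z^3.

Boundary ∂_1: C_1 → C_0 maps an edge to its endpoints' difference, ∂[p,q] = q − p. For instance
  ∂bc = c − b.
As a 3×3 matrix over Z this has rank 2, with invariant factors (1,1).

Reading off H_k = ker ∂_k / im ∂_{k+1}:

  H_0: rank C_0 − rank ∂_1 = 3 − 2 = 1, and the invariant factors of ∂_1 are all 1, so H_0 ≅ Z.
  H_1: rank ker ∂_1 − rank ∂_2 = (3 − 2) − 0 = 1, and there is no ∂_2, so H_1 ≅ Z.

As a check, the Euler characteristic is 3 − 3 = 0, which agrees with 1 − 1 = 0.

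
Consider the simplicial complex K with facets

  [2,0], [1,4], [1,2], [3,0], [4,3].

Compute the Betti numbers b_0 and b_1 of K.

b_0 = 1, b_1 = 1.

Order the vertices as 0 < 1 < 2 < 3 < 4. Listing each simplex with vertices in this order, K has dimension 1 with simplices:

  0-simplices (5): [0], [1], [2], [3], [4]
  1-simplices (5): [0,2], [0,3], [1,2], [1,4], [3,4]

so the chain groups are C_0 ≅ Z^5, C_1 ≅ Z^5.

Boundary ∂_1: C_1 → C_0 is given by ∂[p,q] = [q] − [p]. For instance
  ∂[3,4] = [4] − [3].
This gives a 5×5 integer matrix of rank 4; reducing to Smith normal form yields diagonal entries (1,1,1,1).

Now H_k = ker ∂_k / im ∂_{k+1}, so:

  H_0: rank C_0 − rank ∂_1 = 5 − 4 = 1, and the invariant factors of ∂_1 are all 1, so H_0 ≅ Z.
  H_1: rank ker ∂_1 − rank ∂_2 = (5 − 4) − 0 = 1, and there is no ∂_2, so H_1 ≅ Z.

As a check, the Euler characteristic is 5 − 5 = 0, which agrees with 1 − 1 = 0.

Hence the Betti numbers are b_0 = 1, b_1 = 1.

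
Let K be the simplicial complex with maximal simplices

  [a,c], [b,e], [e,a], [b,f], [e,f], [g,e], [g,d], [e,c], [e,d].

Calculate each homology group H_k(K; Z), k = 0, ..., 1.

Fix the vertex order a < b < c < d < e < f < g and write every simplex with vertices in increasing order. Then dim K = 1 and the simplices of K are:

  0-simplices (7): a, b, c, d, e, f, g
  1-simplices (9): ac, ae, be, bf, ce, de, dg, ef, eg

so the chain groups are C_0 ≅ Z^7, C_1 ≅ Z^9.

∂_1: C_1 → C_0 is given by ∂[p,q] = [q] − [p]. For instance
  ∂bf = f − b.
As a 7×9 matrix over Z this has rank 6, with invariant factors (1,1,1,1,1,1).

Reading off H_k = ker ∂_k / im ∂_{k+1}:

  H_0: rank C_0 − rank ∂_1 = 7 − 6 = 1, and the invariant factors of ∂_1 are all 1, so H_0 = Z.
  H_1: rank ker ∂_1 − rank ∂_2 = (9 − 6) − 0 = 3, and there is no ∂_2, so H_1 = Z^3.

H_0 ≅ Z,  H_1 ≅ Z^3.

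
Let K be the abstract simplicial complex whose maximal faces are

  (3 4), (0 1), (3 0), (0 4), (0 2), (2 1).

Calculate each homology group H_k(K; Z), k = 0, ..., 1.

H_0 ≅ Z,  H_1 ≅ Z^2.

Fix the vertex order 0 < 1 < 2 < 3 < 4 and write every simplex with vertices in increasing order. Then dim K = 1 and the simplices of K are:

  0-simplices (5): [0], [1], [2], [3], [4]
  1-simplices (6): [0,1], [0,2], [0,3], [0,4], [1,2], [3,4]

so the chain groups are C_0 ≅ Z^5, C_1 ≅ Z^6.

∂_1: C_1 → C_0 maps an edge to its endpoints' difference, ∂[p,q] = q − p. For instance
  ∂[0,3] = [3] − [0].
The resulting 5×6 matrix has rank 4, and its Smith normal form has invariant factors (1,1,1,1).

Reading off H_k = ker ∂_k / im ∂_{k+1}:

  H_0: rank C_0 − rank ∂_1 = 5 − 4 = 1, and the invariant factors of ∂_1 are all 1, so H_0 ≅ Z.
  H_1: rank ker ∂_1 − rank ∂_2 = (6 − 4) − 0 = 2, and there is no ∂_2, so H_1 ≅ Z^2.

As a check, the Euler characteristic is 5 − 6 = -1, which agrees with 1 − 2 = -1.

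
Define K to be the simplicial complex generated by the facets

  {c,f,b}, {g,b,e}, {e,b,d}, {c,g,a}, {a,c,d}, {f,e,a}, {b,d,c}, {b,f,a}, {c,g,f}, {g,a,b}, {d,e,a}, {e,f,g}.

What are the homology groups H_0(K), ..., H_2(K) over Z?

We work with the vertex ordering a < b < c < d < e < f < g. The simplices of K, each written with vertices in increasing order, are:

  0-simplices (7): a, b, c, d, e, f, g
  1-simplices (18): ab, ac, ad, ae, af, ag, bc, bd, be, bf, bg, cd, cf, cg, de, ef, eg, fg
  2-simplices (12): abf, abg, acd, acg, ade, aef, bcd, bcf, bde, beg, cfg, efg

Hence C_0 ≅ Z^7, C_1 ≅ Z^18, C_2 ≅ Z^12.

Boundary ∂_1: C_1 → C_0 sends each edge [p,q] (with p < q) to q − p.
The resulting 7×18 matrix has rank 6, and its Smith normal form has invariant factors (1,1,1,1,1,1).

The boundary map ∂_2: C_2 → C_1 acts by ∂[p,q,r] = [q,r] − [p,r] + [p,q]. For instance
  ∂bcf = cf − bf + bc,
  ∂bcd = cd − bd + bc.
The 18×12 boundary matrix has rank 12 and Smith normal form diag(1,1,1,1,1,1,1,1,1,1,1,2).

Computing H_k = (kernel of ∂_k) / (image of ∂_{k+1}):

  H_0: rank C_0 − rank ∂_1 = 7 − 6 = 1, and the invariant factors of ∂_1 are all 1, so H_0 = Z.
  H_1: rank ker ∂_1 − rank ∂_2 = (18 − 6) − 12 = 0, and ∂_2 has invariant factor 2 > 1, so H_1 = Z/2.
  H_2: rank ker ∂_2 − rank ∂_3 = (12 − 12) − 0 = 0, and there is no ∂_3, so H_2 = 0.

As a check, the Euler characteristic is 7 − 18 + 12 = 1, which agrees with 1 − 0 + 0 = 1.
(K is a triangulation of the real projective plane RP^2.)

H_0 = Z,  H_1 = Z/2,  H_2 = 0.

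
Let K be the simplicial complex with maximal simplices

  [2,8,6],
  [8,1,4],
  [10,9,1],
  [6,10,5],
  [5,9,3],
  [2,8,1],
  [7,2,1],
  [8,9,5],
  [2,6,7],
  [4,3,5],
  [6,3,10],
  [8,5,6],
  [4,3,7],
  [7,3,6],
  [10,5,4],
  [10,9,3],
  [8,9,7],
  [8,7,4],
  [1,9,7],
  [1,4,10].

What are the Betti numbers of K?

Take the total order 1 < 2 < 3 < 4 < 5 < 6 < 7 < 8 < 9 < 10 on the vertex set. Then K (dimension 2) consists of the simplices:

  0-simplices (10): [1], [2], [3], [4], [5], [6], [7], [8], [9], [10]
  1-simplices (30): (30 of them)
  2-simplices (20): (20 of them)

so the chain groups are C_0 ≅ Z^10, C_1 ≅ Z^30, C_2 ≅ Z^20.

Boundary ∂_1: C_1 → C_0 maps an edge to its endpoints' difference, ∂[p,q] = q − p.
The resulting 10×30 matrix has rank 9, and its Smith normal form has invariant factors (1,1,1,1,1,1,1,1,1).

The boundary map ∂_2: C_2 → C_1 maps a triangle to the signed sum of its edges. For instance
  ∂[7,8,9] = [8,9] − [7,9] + [7,8],
  ∂[1,4,10] = [4,10] − [1,10] + [1,4].
The resulting 30×20 matrix has rank 20, and its Smith normal form has invariant factors (1,1,1,1,1,1,1,1,1,1,1,1,1,1,1,1,1,1,1,2).

Now H_k = ker ∂_k / im ∂_{k+1}, so:

  H_0: rank C_0 − rank ∂_1 = 10 − 9 = 1, and the invariant factors of ∂_1 are all 1, so H_0 = Z.
  H_1: rank ker ∂_1 − rank ∂_2 = (30 − 9) − 20 = 1, and ∂_2 has invariant factor 2 > 1, so H_1 = Z × Z/2.
  H_2: rank ker ∂_2 − rank ∂_3 = (20 − 20) − 0 = 0, and there is no ∂_3, so H_2 = 0.

(K is a triangulation of the Klein bottle.)

Hence the Betti numbers are b_0 = 1, b_1 = 1, b_2 = 0.

b_0 = 1, b_1 = 1, b_2 = 0.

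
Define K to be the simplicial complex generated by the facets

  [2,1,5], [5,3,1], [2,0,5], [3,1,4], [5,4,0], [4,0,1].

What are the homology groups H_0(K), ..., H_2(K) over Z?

H_0 = Z,  H_1 = Z,  H_2 = 0.

We work with the vertex ordering 0 < 1 < 2 < 3 < 4 < 5. The simplices of K, each written with vertices in increasing order, are:

  0-simplices (6): [0], [1], [2], [3], [4], [5]
  1-simplices (12): [0,1], [0,2], [0,4], [0,5], [1,2], [1,3], [1,4], [1,5], [2,5], [3,4], [3,5], [4,5]
  2-simplices (6): [0,1,4], [0,2,5], [0,4,5], [1,2,5], [1,3,4], [1,3,5]

so the chain groups are C_0 ≅ Z^6, C_1 ≅ Z^12, C_2 ≅ Z^6.

The boundary map ∂_1: C_1 → C_0 sends each edge [p,q] (with p < q) to q − p. For instance
  ∂[2,5] = [5] − [2].
This gives a 6×12 integer matrix of rank 5; reducing to Smith normal form yields diagonal entries (1,1,1,1,1).

The boundary map ∂_2: C_2 → C_1 sends each 2-simplex [p,q,r] to [q,r] − [p,r] + [p,q]. For instance
  ∂[0,2,5] = [2,5] − [0,5] + [0,2],
  ∂[0,1,4] = [1,4] − [0,4] + [0,1].
This gives a 12×6 integer matrix of rank 6; reducing to Smith normal form yields diagonal entries (1,1,1,1,1,1).

Now H_k = ker ∂_k / im ∂_{k+1}, so:

  H_0: rank C_0 − rank ∂_1 = 6 − 5 = 1, and the invariant factors of ∂_1 are all 1, so H_0 = Z.
  H_1: rank ker ∂_1 − rank ∂_2 = (12 − 5) − 6 = 1, and the invariant factors of ∂_2 are all 1, so H_1 = Z.
  H_2: rank ker ∂_2 − rank ∂_3 = (6 − 6) − 0 = 0, and there is no ∂_3, so H_2 = 0.

As a check, the Euler characteristic is 6 − 12 + 6 = 0, which agrees with 1 − 1 + 0 = 0.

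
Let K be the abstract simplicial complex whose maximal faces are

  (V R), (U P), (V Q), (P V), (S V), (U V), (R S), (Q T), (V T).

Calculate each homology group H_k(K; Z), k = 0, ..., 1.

H_0 = Z,  H_1 = Z^3.

Take the total order P < Q < R < S < T < U < V on the vertex set. Then K (dimension 1) consists of the simplices:

  0-simplices (7): P, Q, R, S, T, U, V
  1-simplices (9): PU, PV, QT, QV, RS, RV, SV, TV, UV

so the chain groups are C_0 ≅ Z^7, C_1 ≅ Z^9.

∂_1: C_1 → C_0 is given by ∂[p,q] = [q] − [p]. For instance
  ∂PV = V − P.
As a 7×9 matrix over Z this has rank 6, with invariant factors (1,1,1,1,1,1).

From H_k ≅ ker(∂_k) / im(∂_{k+1}) we obtain:

  H_0: rank C_0 − rank ∂_1 = 7 − 6 = 1, and the invariant factors of ∂_1 are all 1, so H_0 ≅ Z.
  H_1: rank ker ∂_1 − rank ∂_2 = (9 − 6) − 0 = 3, and there is no ∂_2, so H_1 ≅ Z^3.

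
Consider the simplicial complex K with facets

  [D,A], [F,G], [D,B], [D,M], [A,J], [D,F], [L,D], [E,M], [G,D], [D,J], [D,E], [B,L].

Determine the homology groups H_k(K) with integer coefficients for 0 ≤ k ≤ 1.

Order the vertices as A < B < D < E < F < G < J < L < M. Listing each simplex with vertices in this order, K has dimension 1 with simplices:

  0-simplices (9): A, B, D, E, F, G, J, L, M
  1-simplices (12): AD, AJ, BD, BL, DE, DF, DG, DJ, DL, DM, EM, FG

giving chain groups C_0 ≅ Z^9, C_1 ≅ Z^12.

The boundary map ∂_1: C_1 → C_0 sends each edge [p,q] (with p < q) to q − p. For instance
  ∂DJ = J − D.
The resulting 9×12 matrix has rank 8, and its Smith normal form has invariant factors (1,1,1,1,1,1,1,1).

Computing H_k = (kernel of ∂_k) / (image of ∂_{k+1}):

  H_0: rank C_0 − rank ∂_1 = 9 − 8 = 1, and the invariant factors of ∂_1 are all 1, so H_0 = Z.
  H_1: rank ker ∂_1 − rank ∂_2 = (12 − 8) − 0 = 4, and there is no ∂_2, so H_1 = Z^4.

H_0 ≅ Z,  H_1 ≅ Z^4.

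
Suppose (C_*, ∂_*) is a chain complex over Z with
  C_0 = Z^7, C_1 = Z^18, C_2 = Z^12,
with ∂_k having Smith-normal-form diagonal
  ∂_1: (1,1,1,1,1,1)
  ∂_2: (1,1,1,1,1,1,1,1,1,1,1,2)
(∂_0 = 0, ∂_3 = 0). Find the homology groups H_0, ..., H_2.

H_0: b_0 = 7 − 0 − 6 = 1; torsion from ∂_1 factors > 1: none. So H_0 = Z.
H_1: b_1 = 18 − 6 − 12 = 0; torsion from ∂_2 factors > 1: [2]. So H_1 = Z/2.
H_2: b_2 = 12 − 12 − 0 = 0; torsion from ∂_3 factors > 1: none. So H_2 = 0.

H_0 = Z,  H_1 = Z/2,  H_2 = 0.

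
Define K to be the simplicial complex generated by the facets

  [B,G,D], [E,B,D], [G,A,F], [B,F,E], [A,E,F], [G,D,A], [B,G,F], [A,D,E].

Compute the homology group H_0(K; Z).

Order the vertices as A < B < D < E < F < G. Listing each simplex with vertices in this order, K has dimension 2 with simplices:

  0-simplices (6): A, B, D, E, F, G
  1-simplices (12): AD, AE, AF, AG, BD, BE, BF, BG, DE, DG, EF, FG
  2-simplices (8): ADE, ADG, AEF, AFG, BDE, BDG, BEF, BFG

giving chain groups C_0 ≅ Z^6, C_1 ≅ Z^12, C_2 ≅ Z^8.

∂_1: C_1 → C_0 sends each edge [p,q] (with p < q) to q − p. For instance
  ∂AF = F − A.
As a 6×12 matrix over Z this has rank 5, with invariant factors (1,1,1,1,1).

The boundary map ∂_2: C_2 → C_1 maps a triangle to the signed sum of its edges. For instance
  ∂BDE = DE − BE + BD,
  ∂ADE = DE − AE + AD.
The resulting 12×8 matrix has rank 7, and its Smith normal form has invariant factors (1,1,1,1,1,1,1).

Reading off H_k = ker ∂_k / im ∂_{k+1}:

  H_0: rank C_0 − rank ∂_1 = 6 − 5 = 1, and the invariant factors of ∂_1 are all 1, so H_0 = Z.

H_0 = Z.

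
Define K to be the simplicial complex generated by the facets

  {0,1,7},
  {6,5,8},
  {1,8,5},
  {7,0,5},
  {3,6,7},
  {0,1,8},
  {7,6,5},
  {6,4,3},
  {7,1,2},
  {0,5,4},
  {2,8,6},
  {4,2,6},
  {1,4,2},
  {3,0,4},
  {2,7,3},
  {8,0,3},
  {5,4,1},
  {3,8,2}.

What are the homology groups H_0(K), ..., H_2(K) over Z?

H_0 ≅ Z,  H_1 ≅ Z × Z/2,  H_2 = 0.

Take the total order 0 < 1 < 2 < 3 < 4 < 5 < 6 < 7 < 8 on the vertex set. Then K (dimension 2) consists of the simplices:

  0-simplices (9): [0], [1], [2], [3], [4], [5], [6], [7], [8]
  1-simplices (27): (27 of them)
  2-simplices (18): [0,1,7], [0,1,8], [0,3,4], [0,3,8], [0,4,5], [0,5,7], [1,2,4], [1,2,7], [1,4,5], [1,5,8], [2,3,7], [2,3,8], [2,4,6], [2,6,8], [3,4,6], [3,6,7], [5,6,7], [5,6,8]

Hence C_0 ≅ Z^9, C_1 ≅ Z^27, C_2 ≅ Z^18.

The boundary map ∂_1: C_1 → C_0 maps an edge to its endpoints' difference, ∂[p,q] = q − p. For instance
  ∂[3,7] = [7] − [3].
As a 9×27 matrix over Z this has rank 8, with invariant factors (1,1,1,1,1,1,1,1).

∂_2: C_2 → C_1 sends each 2-simplex [p,q,r] to [q,r] − [p,r] + [p,q]. For instance
  ∂[2,6,8] = [6,8] − [2,8] + [2,6],
  ∂[0,4,5] = [4,5] − [0,5] + [0,4].
This gives a 27×18 integer matrix of rank 18; reducing to Smith normal form yields diagonal entries (1,1,1,1,1,1,1,1,1,1,1,1,1,1,1,1,1,2).

Reading off H_k = ker ∂_k / im ∂_{k+1}:

  H_0: rank C_0 − rank ∂_1 = 9 − 8 = 1, and the invariant factors of ∂_1 are all 1, so H_0 = Z.
  H_1: rank ker ∂_1 − rank ∂_2 = (27 − 8) − 18 = 1, and ∂_2 has invariant factor 2 > 1, so H_1 = Z × Z/2.
  H_2: rank ker ∂_2 − rank ∂_3 = (18 − 18) − 0 = 0, and there is no ∂_3, so H_2 = 0.

(K is a triangulation of the Klein bottle.)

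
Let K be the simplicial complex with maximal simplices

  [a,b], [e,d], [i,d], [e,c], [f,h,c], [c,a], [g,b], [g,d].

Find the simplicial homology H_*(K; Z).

We work with the vertex ordering a < b < c < d < e < f < g < h < i. The simplices of K, each written with vertices in increasing order, are:

  0-simplices (9): a, b, c, d, e, f, g, h, i
  1-simplices (10): ab, ac, bg, ce, cf, ch, de, dg, di, fh
  2-simplices (1): cfh

giving chain groups C_0 ≅ Z^9, C_1 ≅ Z^10, C_2 ≅ Z^1.

Boundary ∂_1: C_1 → C_0 sends each edge [p,q] (with p < q) to q − p.
This gives a 9×10 integer matrix of rank 8; reducing to Smith normal form yields diagonal entries (1,1,1,1,1,1,1,1).

The boundary map ∂_2: C_2 → C_1 acts by ∂[p,q,r] = [q,r] − [p,r] + [p,q]. For instance
  ∂cfh = fh − ch + cf.
The 10×1 boundary matrix has rank 1 and Smith normal form diag(1).

Computing H_k = (kernel of ∂_k) / (image of ∂_{k+1}):

  H_0: rank C_0 − rank ∂_1 = 9 − 8 = 1, and the invariant factors of ∂_1 are all 1, so H_0 ≅ Z.
  H_1: rank ker ∂_1 − rank ∂_2 = (10 − 8) − 1 = 1, and the invariant factors of ∂_2 are all 1, so H_1 ≅ Z.
  H_2: rank ker ∂_2 − rank ∂_3 = (1 − 1) − 0 = 0, and there is no ∂_3, so H_2 ≅ 0.

As a check, the Euler characteristic is 9 − 10 + 1 = 0, which agrees with 1 − 1 + 0 = 0.

H_0 ≅ Z,  H_1 ≅ Z,  H_2 = 0.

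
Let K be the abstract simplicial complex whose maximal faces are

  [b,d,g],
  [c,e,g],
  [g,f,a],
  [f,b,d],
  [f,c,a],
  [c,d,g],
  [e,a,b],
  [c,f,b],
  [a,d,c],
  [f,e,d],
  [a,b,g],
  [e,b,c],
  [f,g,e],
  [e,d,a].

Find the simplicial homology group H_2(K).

H_2 ≅ Z.

We work with the vertex ordering a < b < c < d < e < f < g. The simplices of K, each written with vertices in increasing order, are:

  0-simplices (7): a, b, c, d, e, f, g
  1-simplices (21): ab, ac, ad, ae, af, ag, bc, bd, be, bf, bg, cd, ce, cf, cg, de, df, dg, ef, eg, fg
  2-simplices (14): abe, abg, acd, acf, ade, afg, bce, bcf, bdf, bdg, cdg, ceg, def, efg

so the chain groups are C_0 ≅ Z^7, C_1 ≅ Z^21, C_2 ≅ Z^14.

Boundary ∂_1: C_1 → C_0 is given by ∂[p,q] = [q] − [p]. For instance
  ∂ac = c − a.
This gives a 7×21 integer matrix of rank 6; reducing to Smith normal form yields diagonal entries (1,1,1,1,1,1).

Boundary ∂_2: C_2 → C_1 maps a triangle to the signed sum of its edges. For instance
  ∂ceg = eg − cg + ce,
  ∂cdg = dg − cg + cd.
This gives a 21×14 integer matrix of rank 13; reducing to Smith normal form yields diagonal entries (1,1,1,1,1,1,1,1,1,1,1,1,1).

Computing H_k = (kernel of ∂_k) / (image of ∂_{k+1}):

  H_2: rank ker ∂_2 − rank ∂_3 = (14 − 13) − 0 = 1, and there is no ∂_3, so H_2 = Z.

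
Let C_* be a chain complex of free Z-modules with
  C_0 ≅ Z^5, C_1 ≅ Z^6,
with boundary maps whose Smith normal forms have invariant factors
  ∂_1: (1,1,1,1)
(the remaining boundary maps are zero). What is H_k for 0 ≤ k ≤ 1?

H_0: b_0 = 5 − 0 − 4 = 1; torsion from ∂_1 factors > 1: none. So H_0 = Z.
H_1: b_1 = 6 − 4 − 0 = 2; torsion from ∂_2 factors > 1: none. So H_1 = Z^2.

H_0 = Z,  H_1 = Z^2.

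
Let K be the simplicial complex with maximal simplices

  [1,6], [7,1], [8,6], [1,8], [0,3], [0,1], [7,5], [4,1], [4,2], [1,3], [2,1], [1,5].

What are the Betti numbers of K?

b_0 = 1, b_1 = 4.

Order the vertices as 0 < 1 < 2 < 3 < 4 < 5 < 6 < 7 < 8. Listing each simplex with vertices in this order, K has dimension 1 with simplices:

  0-simplices (9): [0], [1], [2], [3], [4], [5], [6], [7], [8]
  1-simplices (12): [0,1], [0,3], [1,2], [1,3], [1,4], [1,5], [1,6], [1,7], [1,8], [2,4], [5,7], [6,8]

giving chain groups C_0 ≅ Z^9, C_1 ≅ Z^12.

The boundary map ∂_1: C_1 → C_0 sends each edge [p,q] (with p < q) to q − p. For instance
  ∂[1,4] = [4] − [1].
The 9×12 boundary matrix has rank 8 and Smith normal form diag(1,1,1,1,1,1,1,1).

Now H_k = ker ∂_k / im ∂_{k+1}, so:

  H_0: rank C_0 − rank ∂_1 = 9 − 8 = 1, and the invariant factors of ∂_1 are all 1, so H_0 ≅ Z.
  H_1: rank ker ∂_1 − rank ∂_2 = (12 − 8) − 0 = 4, and there is no ∂_2, so H_1 ≅ Z^4.

As a check, the Euler characteristic is 9 − 12 = -3, which agrees with 1 − 4 = -3.

Hence the Betti numbers are b_0 = 1, b_1 = 4.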